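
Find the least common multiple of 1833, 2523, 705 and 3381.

1833 = 3 · 13 · 47; 2523 = 3 · 29²; 705 = 3 · 5 · 47; 3381 = 3 · 7² · 23
lcm takes max exponent of each prime: 3 · 5 · 7² · 13 · 23 · 29² · 47 = 8686651155

8686651155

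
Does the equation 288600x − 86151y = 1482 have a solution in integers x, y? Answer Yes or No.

By Bézout, 288600x − 86151y = 1482 has integer solutions iff gcd(288600, 86151) | 1482.
Euclid: 288600 = 3·86151 + 30147; 86151 = 2·30147 + 25857; 30147 = 1·25857 + 4290; 25857 = 6·4290 + 117; 4290 = 36·117 + 78; 117 = 1·78 + 39; 78 = 2·39 + 0. gcd = 39; 1482 mod 39 = 0. Yes.

Yes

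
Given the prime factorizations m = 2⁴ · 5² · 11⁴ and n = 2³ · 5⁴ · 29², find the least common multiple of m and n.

123130810000

max exponent per prime: 2⁴ · 5⁴ · 11⁴ · 29² = 123130810000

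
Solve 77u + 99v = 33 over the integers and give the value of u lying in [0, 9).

gcd(77, 99) = 11 (Euclid: 99 = 1·77 + 22; 77 = 3·22 + 11; 22 = 2·11 + 0), and 11 | 33.
Extended Euclid: 77·(4) + 99·(-3) = 11. Scale by 3: u₀ = 12.
General solution u = u₀ + 9t; reducing mod 9 gives u = 3 (and v = -2).

3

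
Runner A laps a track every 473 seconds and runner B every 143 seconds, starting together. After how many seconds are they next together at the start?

6149

473 = 11 · 43; 143 = 11 · 13
max exponents: 11 · 13 · 43 = 6149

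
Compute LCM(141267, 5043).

237469827

gcd first: 141267 = 28·5043 + 63; 5043 = 80·63 + 3; 63 = 21·3 + 0 → gcd = 3
lcm = 141267·5043/gcd = 712409481/3 = 237469827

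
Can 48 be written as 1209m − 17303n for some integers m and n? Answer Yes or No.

By Bézout, 1209m − 17303n = 48 has integer solutions iff gcd(1209, 17303) | 48.
Euclid: 17303 = 14·1209 + 377; 1209 = 3·377 + 78; 377 = 4·78 + 65; 78 = 1·65 + 13; 65 = 5·13 + 0. gcd = 13; 48 mod 13 = 9. No.

No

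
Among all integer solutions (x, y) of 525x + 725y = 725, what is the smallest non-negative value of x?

0

Reduce mod 725: 525x ≡ 725 (mod 725). With g = gcd(525, 725) = 25 dividing 725, divide through: 21x ≡ 29 (mod 29).
Since gcd(21, 29) = 1, x ≡ 29·(21)⁻¹ ≡ 0 (mod 29). Smallest non-negative: 0.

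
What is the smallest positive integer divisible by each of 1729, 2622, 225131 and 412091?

65025487254

1729 = 7 · 13 · 19; 2622 = 2 · 3 · 19 · 23; 225131 = 17² · 19 · 41; 412091 = 19 · 23² · 41
lcm takes max exponent of each prime: 2 · 3 · 7 · 13 · 17² · 19 · 23² · 41 = 65025487254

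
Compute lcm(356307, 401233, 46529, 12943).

135752750721651

lcm(356307, 401233) = 356307·401233/gcd = 142962126531/7 = 20423160933
lcm(20423160933, 46529) = 20423160933·46529/gcd = 950269255051557/7 = 135752750721651
lcm(135752750721651, 12943) = 135752750721651·12943/gcd = 1757047852590328893/12943 = 135752750721651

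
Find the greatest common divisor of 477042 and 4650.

6

Euclid: 477042 = 102·4650 + 2742; 4650 = 1·2742 + 1908; 2742 = 1·1908 + 834; 1908 = 2·834 + 240; 834 = 3·240 + 114; 240 = 2·114 + 12; 114 = 9·12 + 6; 12 = 2·6 + 0. Last nonzero remainder: 6.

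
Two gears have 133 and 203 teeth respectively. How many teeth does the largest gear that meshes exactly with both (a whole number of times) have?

7

Euclid: 203 = 1·133 + 70; 133 = 1·70 + 63; 70 = 1·63 + 7; 63 = 9·7 + 0. Last nonzero remainder: 7.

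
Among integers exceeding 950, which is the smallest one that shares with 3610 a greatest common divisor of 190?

3610 = 190·19. Any k with gcd(k, 3610) = 190 is a multiple of 190, say 190s, with s coprime to 19.
Need s > 950/190, so s ≥ 6. First s ≥ 6 with gcd(s, 19) = 1 is s = 6. Thus k = 190·6 = 1140.

1140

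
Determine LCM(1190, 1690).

1190 = 2 · 5 · 7 · 17; 1690 = 2 · 5 · 13²
max exponents: 2 · 5 · 7 · 13² · 17 = 201110

201110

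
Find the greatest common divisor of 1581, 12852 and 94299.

gcd(1581, 12852): 12852 = 8·1581 + 204; 1581 = 7·204 + 153; 204 = 1·153 + 51; 153 = 3·51 + 0 → 51
gcd(51, 94299): 94299 = 1849·51 + 0 → 51

51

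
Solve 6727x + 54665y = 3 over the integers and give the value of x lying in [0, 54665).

Euclid: 54665 = 8·6727 + 849; 6727 = 7·849 + 784; 849 = 1·784 + 65; 784 = 12·65 + 4; 65 = 16·4 + 1; 4 = 4·1 + 0 → gcd = 1; 3 = 1·3.
Back-substitution yields 6727·(-13457) + 54665·(1656) = 1, so one solution is x = -13457·3 = -40371, y = 1656·3 = 4968.
Solutions in x differ by 54665/1 = 54665; the one in [0, 54665) is -40371 mod 54665 = 14294.

14294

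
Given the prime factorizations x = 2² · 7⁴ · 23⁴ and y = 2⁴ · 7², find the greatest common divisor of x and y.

196

min exponent per shared prime: 2² · 7² = 196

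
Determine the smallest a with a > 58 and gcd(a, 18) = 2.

62

gcd(a, 18) = 2 forces 2 | a; write a = 2s. Then gcd(2s, 2·9) = 2·gcd(s, 9), so need gcd(s, 9) = 1.
2s > 58 gives s ≥ 30. The least s ≥ 30 coprime to 9 is 31, so a = 2·31 = 62.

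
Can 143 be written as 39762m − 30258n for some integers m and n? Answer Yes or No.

No

gcd(39762, 30258): 39762 = 1·30258 + 9504; 30258 = 3·9504 + 1746; 9504 = 5·1746 + 774; 1746 = 2·774 + 198; 774 = 3·198 + 180; 198 = 1·180 + 18; 180 = 10·18 + 0 → 18
18 does not divide 143, so a solution does not exist.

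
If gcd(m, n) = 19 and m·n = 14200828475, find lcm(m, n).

747412025

Since gcd(m,n)·lcm(m,n) = mn, lcm = 14200828475/19 = 747412025.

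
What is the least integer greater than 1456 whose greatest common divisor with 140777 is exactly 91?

1638

Multiples of 91 above 1456: 91·17, 91·18, … . Need the cofactor coprime to 140777/91 = 1547.
Checking s = 17, 18, … the first with gcd(s, 1547) = 1 is s = 18, giving 1638.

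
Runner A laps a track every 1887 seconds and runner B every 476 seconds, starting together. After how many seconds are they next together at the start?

gcd first: 1887 = 3·476 + 459; 476 = 1·459 + 17; 459 = 27·17 + 0 → gcd = 17
lcm = 1887·476/gcd = 898212/17 = 52836

52836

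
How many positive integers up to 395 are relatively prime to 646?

177

646 = 2·17·19. Inclusion–exclusion on these primes:
395 − ⌊395/2⌋ − ⌊395/17⌋ − ⌊395/19⌋ + ⌊395/34⌋ + ⌊395/38⌋ + ⌊395/323⌋ − ⌊395/646⌋ = 177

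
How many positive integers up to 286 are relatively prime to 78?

88

Prime factors of 78: 2, 3, 13. Count integers ≤ 286 divisible by none of them.
By inclusion–exclusion: 286 − ⌊286/2⌋ − ⌊286/3⌋ − ⌊286/13⌋ + ⌊286/6⌋ + ⌊286/26⌋ + ⌊286/39⌋ − ⌊286/78⌋ = 88.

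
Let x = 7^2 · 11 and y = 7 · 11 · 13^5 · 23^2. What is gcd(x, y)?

77

min exponent per shared prime: 7 · 11 = 77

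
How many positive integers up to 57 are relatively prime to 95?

95 = 5·19. Inclusion–exclusion on these primes:
57 − ⌊57/5⌋ − ⌊57/19⌋ + ⌊57/95⌋ = 43

43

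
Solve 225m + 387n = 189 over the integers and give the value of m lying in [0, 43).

Euclid: 387 = 1·225 + 162; 225 = 1·162 + 63; 162 = 2·63 + 36; 63 = 1·36 + 27; 36 = 1·27 + 9; 27 = 3·9 + 0 → gcd = 9; 189 = 9·21.
Back-substitution yields 225·(-12) + 387·(7) = 9, so one solution is m = -12·21 = -252, n = 7·21 = 147.
Solutions in m differ by 387/9 = 43; the one in [0, 43) is -252 mod 43 = 6.

6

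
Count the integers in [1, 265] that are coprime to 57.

168

57 = 3·19. Inclusion–exclusion on these primes:
265 − ⌊265/3⌋ − ⌊265/19⌋ + ⌊265/57⌋ = 168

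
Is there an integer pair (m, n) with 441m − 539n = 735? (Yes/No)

gcd(441, 539): 539 = 1·441 + 98; 441 = 4·98 + 49; 98 = 2·49 + 0 → 49
49 divides 735, so a solution exists.

Yes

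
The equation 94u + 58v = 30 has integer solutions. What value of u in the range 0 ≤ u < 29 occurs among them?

25

gcd(94, 58) = 2 (Euclid: 94 = 1·58 + 36; 58 = 1·36 + 22; 36 = 1·22 + 14; 22 = 1·14 + 8; 14 = 1·8 + 6; 8 = 1·6 + 2; 6 = 3·2 + 0), and 2 | 30.
Extended Euclid: 94·(-8) + 58·(13) = 2. Scale by 15: u₀ = -120.
General solution u = u₀ + 29t; reducing mod 29 gives u = 25 (and v = -40).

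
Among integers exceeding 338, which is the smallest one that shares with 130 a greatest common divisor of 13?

351

130 = 13·10. Any m with gcd(m, 130) = 13 is a multiple of 13, say 13s, with s coprime to 10.
Need s > 338/13, so s ≥ 27. First s ≥ 27 with gcd(s, 10) = 1 is s = 27. Thus m = 13·27 = 351.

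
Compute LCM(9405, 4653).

442035

gcd first: 9405 = 2·4653 + 99; 4653 = 47·99 + 0 → gcd = 99
lcm = 9405·4653/gcd = 43761465/99 = 442035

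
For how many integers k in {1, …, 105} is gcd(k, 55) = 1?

55 = 5·11. Inclusion–exclusion on these primes:
105 − ⌊105/5⌋ − ⌊105/11⌋ + ⌊105/55⌋ = 76

76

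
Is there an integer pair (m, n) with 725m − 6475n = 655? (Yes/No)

No

gcd(725, 6475): 6475 = 8·725 + 675; 725 = 1·675 + 50; 675 = 13·50 + 25; 50 = 2·25 + 0 → 25
25 does not divide 655, so a solution does not exist.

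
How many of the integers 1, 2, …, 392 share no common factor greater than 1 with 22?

22 = 2·11. Inclusion–exclusion on these primes:
392 − ⌊392/2⌋ − ⌊392/11⌋ + ⌊392/22⌋ = 178

178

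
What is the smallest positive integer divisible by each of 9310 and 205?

gcd first: 9310 = 45·205 + 85; 205 = 2·85 + 35; 85 = 2·35 + 15; 35 = 2·15 + 5; 15 = 3·5 + 0 → gcd = 5
lcm = 9310·205/gcd = 1908550/5 = 381710

381710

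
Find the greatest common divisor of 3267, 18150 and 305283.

363

3267 = 3³ · 11²; 18150 = 2 · 3 · 5² · 11²; 305283 = 3 · 11² · 29²
gcd takes min exponent of each prime: 3 · 11² = 363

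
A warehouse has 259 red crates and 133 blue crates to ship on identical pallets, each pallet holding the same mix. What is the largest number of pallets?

259 = 7 · 37
133 = 7 · 19
Common: 7 = 7

7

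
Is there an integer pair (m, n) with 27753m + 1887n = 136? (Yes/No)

No

gcd(27753, 1887): 27753 = 14·1887 + 1335; 1887 = 1·1335 + 552; 1335 = 2·552 + 231; 552 = 2·231 + 90; 231 = 2·90 + 51; 90 = 1·51 + 39; 51 = 1·39 + 12; 39 = 3·12 + 3; 12 = 4·3 + 0 → 3
3 does not divide 136, so a solution does not exist.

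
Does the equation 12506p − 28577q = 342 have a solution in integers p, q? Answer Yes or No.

By Bézout, 12506p − 28577q = 342 has integer solutions iff gcd(12506, 28577) | 342.
Euclid: 28577 = 2·12506 + 3565; 12506 = 3·3565 + 1811; 3565 = 1·1811 + 1754; 1811 = 1·1754 + 57; 1754 = 30·57 + 44; 57 = 1·44 + 13; 44 = 3·13 + 5; 13 = 2·5 + 3; 5 = 1·3 + 2; 3 = 1·2 + 1; 2 = 2·1 + 0. gcd = 1; 342 mod 1 = 0. Yes.

Yes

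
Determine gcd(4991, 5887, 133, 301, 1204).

gcd(4991, 5887): 5887 = 1·4991 + 896; 4991 = 5·896 + 511; 896 = 1·511 + 385; 511 = 1·385 + 126; 385 = 3·126 + 7; 126 = 18·7 + 0 → 7
gcd(7, 133): 133 = 19·7 + 0 → 7
gcd(7, 301): 301 = 43·7 + 0 → 7
gcd(7, 1204): 1204 = 172·7 + 0 → 7

7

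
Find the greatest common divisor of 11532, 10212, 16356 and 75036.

12

11532 = 2² · 3 · 31²; 10212 = 2² · 3 · 23 · 37; 16356 = 2² · 3 · 29 · 47; 75036 = 2² · 3 · 13² · 37
gcd takes min exponent of each prime: 2² · 3 = 12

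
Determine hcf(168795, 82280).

168795 = 3² · 5 · 11² · 31
82280 = 2³ · 5 · 11² · 17
Common: 5 · 11² = 605

605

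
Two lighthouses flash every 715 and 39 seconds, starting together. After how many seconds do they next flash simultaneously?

2145

gcd first: 715 = 18·39 + 13; 39 = 3·13 + 0 → gcd = 13
lcm = 715·39/gcd = 27885/13 = 2145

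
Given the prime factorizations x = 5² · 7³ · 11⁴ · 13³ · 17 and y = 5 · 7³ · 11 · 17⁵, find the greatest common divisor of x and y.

320705

min exponent per shared prime: 5 · 7³ · 11 · 17 = 320705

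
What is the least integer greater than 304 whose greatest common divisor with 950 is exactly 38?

gcd(k, 950) = 38 forces 38 | k; write k = 38s. Then gcd(38s, 38·25) = 38·gcd(s, 25), so need gcd(s, 25) = 1.
38s > 304 gives s ≥ 9. The least s ≥ 9 coprime to 25 is 9, so k = 38·9 = 342.

342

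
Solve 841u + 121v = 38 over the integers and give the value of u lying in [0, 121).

Reduce mod 121: 841u ≡ 38 (mod 121). With g = gcd(841, 121) = 1 dividing 38, divide through: 841u ≡ 38 (mod 121).
Since gcd(841, 121) = 1, u ≡ 38·(841)⁻¹ ≡ 34 (mod 121). Smallest non-negative: 34.

34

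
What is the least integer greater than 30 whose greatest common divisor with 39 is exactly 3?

33

Multiples of 3 above 30: 3·11, 3·12, … . Need the cofactor coprime to 39/3 = 13.
Checking s = 11, 12, … the first with gcd(s, 13) = 1 is s = 11, giving 33.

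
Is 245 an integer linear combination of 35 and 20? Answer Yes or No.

By Bézout, 35m − 20n = 245 has integer solutions iff gcd(35, 20) | 245.
Euclid: 35 = 1·20 + 15; 20 = 1·15 + 5; 15 = 3·5 + 0. gcd = 5; 245 mod 5 = 0. Yes.

Yes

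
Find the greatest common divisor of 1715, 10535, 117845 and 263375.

gcd(1715, 10535): 10535 = 6·1715 + 245; 1715 = 7·245 + 0 → 245
gcd(245, 117845): 117845 = 481·245 + 0 → 245
gcd(245, 263375): 263375 = 1075·245 + 0 → 245

245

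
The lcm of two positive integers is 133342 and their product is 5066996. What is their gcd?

38

From gcd × lcm = mn: gcd = 5066996 / 133342 = 38.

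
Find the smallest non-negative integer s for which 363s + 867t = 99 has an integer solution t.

gcd(363, 867) = 3 (Euclid: 867 = 2·363 + 141; 363 = 2·141 + 81; 141 = 1·81 + 60; 81 = 1·60 + 21; 60 = 2·21 + 18; 21 = 1·18 + 3; 18 = 6·3 + 0), and 3 | 99.
Extended Euclid: 363·(43) + 867·(-18) = 3. Scale by 33: s₀ = 1419.
General solution s = s₀ + 289k; reducing mod 289 gives s = 263 (and t = -110).

263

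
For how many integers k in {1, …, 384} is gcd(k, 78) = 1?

118

78 = 2·3·13. Inclusion–exclusion on these primes:
384 − ⌊384/2⌋ − ⌊384/3⌋ − ⌊384/13⌋ + ⌊384/6⌋ + ⌊384/26⌋ + ⌊384/39⌋ − ⌊384/78⌋ = 118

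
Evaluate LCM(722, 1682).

722 = 2 · 19²; 1682 = 2 · 29²
max exponents: 2 · 19² · 29² = 607202

607202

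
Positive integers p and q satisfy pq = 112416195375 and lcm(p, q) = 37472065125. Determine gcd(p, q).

3

From gcd × lcm = pq: gcd = 112416195375 / 37472065125 = 3.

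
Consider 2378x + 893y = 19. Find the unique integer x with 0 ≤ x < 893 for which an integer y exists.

gcd(2378, 893) = 1 (Euclid: 2378 = 2·893 + 592; 893 = 1·592 + 301; 592 = 1·301 + 291; 301 = 1·291 + 10; 291 = 29·10 + 1; 10 = 10·1 + 0), and 1 | 19.
Extended Euclid: 2378·(89) + 893·(-237) = 1. Scale by 19: x₀ = 1691.
General solution x = x₀ + 893t; reducing mod 893 gives x = 798 (and y = -2125).

798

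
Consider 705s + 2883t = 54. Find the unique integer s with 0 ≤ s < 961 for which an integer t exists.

683

Reduce mod 2883: 705s ≡ 54 (mod 2883). With g = gcd(705, 2883) = 3 dividing 54, divide through: 235s ≡ 18 (mod 961).
Since gcd(235, 961) = 1, s ≡ 18·(235)⁻¹ ≡ 683 (mod 961). Smallest non-negative: 683.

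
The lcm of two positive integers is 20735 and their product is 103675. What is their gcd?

5

gcd·lcm = product, so gcd = 103675/20735 = 5.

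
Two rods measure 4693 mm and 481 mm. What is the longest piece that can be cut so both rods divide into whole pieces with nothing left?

13

Euclid: 4693 = 9·481 + 364; 481 = 1·364 + 117; 364 = 3·117 + 13; 117 = 9·13 + 0. Last nonzero remainder: 13.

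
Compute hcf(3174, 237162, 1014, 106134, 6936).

6

3174 = 2 · 3 · 23²; 237162 = 2 · 3 · 29² · 47; 1014 = 2 · 3 · 13²; 106134 = 2 · 3 · 7² · 19²; 6936 = 2³ · 3 · 17²
gcd takes min exponent of each prime: 2 · 3 = 6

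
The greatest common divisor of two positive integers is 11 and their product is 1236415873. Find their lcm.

112401443

Since gcd(u,v)·lcm(u,v) = uv, lcm = 1236415873/11 = 112401443.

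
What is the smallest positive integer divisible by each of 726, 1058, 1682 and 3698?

lcm(726, 1058) = 726·1058/gcd = 768108/2 = 384054
lcm(384054, 1682) = 384054·1682/gcd = 645978828/2 = 322989414
lcm(322989414, 3698) = 322989414·3698/gcd = 1194414852972/2 = 597207426486

597207426486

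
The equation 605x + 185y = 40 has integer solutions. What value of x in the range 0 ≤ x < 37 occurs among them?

gcd(605, 185) = 5 (Euclid: 605 = 3·185 + 50; 185 = 3·50 + 35; 50 = 1·35 + 15; 35 = 2·15 + 5; 15 = 3·5 + 0), and 5 | 40.
Extended Euclid: 605·(-11) + 185·(36) = 5. Scale by 8: x₀ = -88.
General solution x = x₀ + 37t; reducing mod 37 gives x = 23 (and y = -75).

23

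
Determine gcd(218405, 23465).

1805

Euclid: 218405 = 9·23465 + 7220; 23465 = 3·7220 + 1805; 7220 = 4·1805 + 0. Last nonzero remainder: 1805.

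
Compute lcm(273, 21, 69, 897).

6279

273 = 3 · 7 · 13; 21 = 3 · 7; 69 = 3 · 23; 897 = 3 · 13 · 23
lcm takes max exponent of each prime: 3 · 7 · 13 · 23 = 6279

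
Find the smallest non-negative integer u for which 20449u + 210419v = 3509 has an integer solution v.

gcd(20449, 210419) = 121 (Euclid: 210419 = 10·20449 + 5929; 20449 = 3·5929 + 2662; 5929 = 2·2662 + 605; 2662 = 4·605 + 242; 605 = 2·242 + 121; 242 = 2·121 + 0), and 121 | 3509.
Extended Euclid: 20449·(-710) + 210419·(69) = 121. Scale by 29: u₀ = -20590.
General solution u = u₀ + 1739t; reducing mod 1739 gives u = 278 (and v = -27).

278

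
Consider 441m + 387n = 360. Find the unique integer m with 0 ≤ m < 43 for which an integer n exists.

Reduce mod 387: 441m ≡ 360 (mod 387). With g = gcd(441, 387) = 9 dividing 360, divide through: 49m ≡ 40 (mod 43).
Since gcd(49, 43) = 1, m ≡ 40·(49)⁻¹ ≡ 21 (mod 43). Smallest non-negative: 21.

21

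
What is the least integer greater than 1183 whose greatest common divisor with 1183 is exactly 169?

1352

Multiples of 169 above 1183: 169·8, 169·9, … . Need the cofactor coprime to 1183/169 = 7.
Checking s = 8, 9, … the first with gcd(s, 7) = 1 is s = 8, giving 1352.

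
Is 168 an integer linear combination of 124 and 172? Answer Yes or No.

Yes

gcd(124, 172): 172 = 1·124 + 48; 124 = 2·48 + 28; 48 = 1·28 + 20; 28 = 1·20 + 8; 20 = 2·8 + 4; 8 = 2·4 + 0 → 4
4 divides 168, so a solution exists.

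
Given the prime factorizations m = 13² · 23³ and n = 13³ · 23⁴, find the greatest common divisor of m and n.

min exponent per shared prime: 13² · 23³ = 2056223

2056223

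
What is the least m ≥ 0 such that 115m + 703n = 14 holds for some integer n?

318

gcd(115, 703) = 1 (Euclid: 703 = 6·115 + 13; 115 = 8·13 + 11; 13 = 1·11 + 2; 11 = 5·2 + 1; 2 = 2·1 + 0), and 1 | 14.
Extended Euclid: 115·(324) + 703·(-53) = 1. Scale by 14: m₀ = 4536.
General solution m = m₀ + 703t; reducing mod 703 gives m = 318 (and n = -52).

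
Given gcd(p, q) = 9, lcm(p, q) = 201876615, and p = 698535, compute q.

p·q = gcd·lcm = 9·201876615 = 1816889535, so q = 1816889535/698535 = 2601.

2601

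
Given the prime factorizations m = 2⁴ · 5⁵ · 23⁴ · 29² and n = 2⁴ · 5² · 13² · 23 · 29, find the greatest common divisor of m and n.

266800

min exponent per shared prime: 2⁴ · 5² · 23 · 29 = 266800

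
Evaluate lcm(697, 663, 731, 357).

8182083

lcm(697, 663) = 697·663/gcd = 462111/17 = 27183
lcm(27183, 731) = 27183·731/gcd = 19870773/17 = 1168869
lcm(1168869, 357) = 1168869·357/gcd = 417286233/51 = 8182083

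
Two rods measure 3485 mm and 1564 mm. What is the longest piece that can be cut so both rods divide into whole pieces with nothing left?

3485 = 5 · 17 · 41
1564 = 2² · 17 · 23
Common: 17 = 17

17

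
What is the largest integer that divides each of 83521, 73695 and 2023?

289

gcd(83521, 73695): 83521 = 1·73695 + 9826; 73695 = 7·9826 + 4913; 9826 = 2·4913 + 0 → 4913
gcd(4913, 2023): 4913 = 2·2023 + 867; 2023 = 2·867 + 289; 867 = 3·289 + 0 → 289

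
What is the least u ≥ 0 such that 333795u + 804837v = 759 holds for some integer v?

gcd(333795, 804837) = 33 (Euclid: 804837 = 2·333795 + 137247; 333795 = 2·137247 + 59301; 137247 = 2·59301 + 18645; 59301 = 3·18645 + 3366; 18645 = 5·3366 + 1815; 3366 = 1·1815 + 1551; 1815 = 1·1551 + 264; 1551 = 5·264 + 231; 264 = 1·231 + 33; 231 = 7·33 + 0), and 33 | 759.
Extended Euclid: 333795·(-3108) + 804837·(1289) = 33. Scale by 23: u₀ = -71484.
General solution u = u₀ + 24389t; reducing mod 24389 gives u = 1683 (and v = -698).

1683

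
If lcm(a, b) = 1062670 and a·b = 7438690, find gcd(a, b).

7

gcd·lcm = product, so gcd = 7438690/1062670 = 7.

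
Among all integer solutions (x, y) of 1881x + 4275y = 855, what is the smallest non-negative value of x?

5

gcd(1881, 4275) = 171 (Euclid: 4275 = 2·1881 + 513; 1881 = 3·513 + 342; 513 = 1·342 + 171; 342 = 2·171 + 0), and 171 | 855.
Extended Euclid: 1881·(-9) + 4275·(4) = 171. Scale by 5: x₀ = -45.
General solution x = x₀ + 25t; reducing mod 25 gives x = 5 (and y = -2).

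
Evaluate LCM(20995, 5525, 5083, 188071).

20995 = 5 · 13 · 17 · 19; 5525 = 5² · 13 · 17; 5083 = 13 · 17 · 23; 188071 = 13 · 17 · 23 · 37
lcm takes max exponent of each prime: 5² · 13 · 17 · 19 · 23 · 37 = 89333725

89333725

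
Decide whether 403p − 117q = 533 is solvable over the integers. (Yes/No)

Yes

gcd(403, 117): 403 = 3·117 + 52; 117 = 2·52 + 13; 52 = 4·13 + 0 → 13
13 divides 533, so a solution exists.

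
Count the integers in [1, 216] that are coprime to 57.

57 = 3·19. Inclusion–exclusion on these primes:
216 − ⌊216/3⌋ − ⌊216/19⌋ + ⌊216/57⌋ = 136

136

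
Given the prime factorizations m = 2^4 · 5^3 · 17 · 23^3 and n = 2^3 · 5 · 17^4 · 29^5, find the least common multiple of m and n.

max exponent per prime: 2^4 · 5^3 · 17^4 · 23^3 · 29^5 = 41686859514756086000

41686859514756086000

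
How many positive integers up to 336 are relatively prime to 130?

124

130 = 2·5·13. Inclusion–exclusion on these primes:
336 − ⌊336/2⌋ − ⌊336/5⌋ − ⌊336/13⌋ + ⌊336/10⌋ + ⌊336/26⌋ + ⌊336/65⌋ − ⌊336/130⌋ = 124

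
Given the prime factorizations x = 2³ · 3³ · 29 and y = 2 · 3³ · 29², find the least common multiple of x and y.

max exponent per prime: 2³ · 3³ · 29² = 181656

181656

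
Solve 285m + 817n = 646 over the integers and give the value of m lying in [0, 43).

Reduce mod 817: 285m ≡ 646 (mod 817). With g = gcd(285, 817) = 19 dividing 646, divide through: 15m ≡ 34 (mod 43).
Since gcd(15, 43) = 1, m ≡ 34·(15)⁻¹ ≡ 8 (mod 43). Smallest non-negative: 8.

8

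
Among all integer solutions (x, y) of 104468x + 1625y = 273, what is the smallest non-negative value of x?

Euclid: 104468 = 64·1625 + 468; 1625 = 3·468 + 221; 468 = 2·221 + 26; 221 = 8·26 + 13; 26 = 2·13 + 0 → gcd = 13; 273 = 13·21.
Back-substitution yields 104468·(-59) + 1625·(3793) = 13, so one solution is x = -59·21 = -1239, y = 3793·21 = 79653.
Solutions in x differ by 1625/13 = 125; the one in [0, 125) is -1239 mod 125 = 11.

11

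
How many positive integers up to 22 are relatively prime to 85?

85 = 5·17. Inclusion–exclusion on these primes:
22 − ⌊22/5⌋ − ⌊22/17⌋ + ⌊22/85⌋ = 17

17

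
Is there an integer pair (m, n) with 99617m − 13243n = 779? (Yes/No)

Yes

By Bézout, 99617m − 13243n = 779 has integer solutions iff gcd(99617, 13243) | 779.
Euclid: 99617 = 7·13243 + 6916; 13243 = 1·6916 + 6327; 6916 = 1·6327 + 589; 6327 = 10·589 + 437; 589 = 1·437 + 152; 437 = 2·152 + 133; 152 = 1·133 + 19; 133 = 7·19 + 0. gcd = 19; 779 mod 19 = 0. Yes.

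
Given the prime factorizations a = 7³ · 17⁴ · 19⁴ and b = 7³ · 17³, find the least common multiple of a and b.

3733397302663

max exponent per prime: 7³ · 17⁴ · 19⁴ = 3733397302663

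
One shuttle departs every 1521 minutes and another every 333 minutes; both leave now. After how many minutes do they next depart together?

56277

gcd first: 1521 = 4·333 + 189; 333 = 1·189 + 144; 189 = 1·144 + 45; 144 = 3·45 + 9; 45 = 5·9 + 0 → gcd = 9
lcm = 1521·333/gcd = 506493/9 = 56277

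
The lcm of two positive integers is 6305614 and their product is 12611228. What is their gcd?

From gcd × lcm = pq: gcd = 12611228 / 6305614 = 2.

2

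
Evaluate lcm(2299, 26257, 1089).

4489947

2299 = 11² · 19; 26257 = 7 · 11² · 31; 1089 = 3² · 11²
lcm takes max exponent of each prime: 3² · 7 · 11² · 19 · 31 = 4489947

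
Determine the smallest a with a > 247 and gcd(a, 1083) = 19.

266

gcd(a, 1083) = 19 forces 19 | a; write a = 19s. Then gcd(19s, 19·57) = 19·gcd(s, 57), so need gcd(s, 57) = 1.
19s > 247 gives s ≥ 14. The least s ≥ 14 coprime to 57 is 14, so a = 19·14 = 266.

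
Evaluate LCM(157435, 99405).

gcd first: 157435 = 1·99405 + 58030; 99405 = 1·58030 + 41375; 58030 = 1·41375 + 16655; 41375 = 2·16655 + 8065; 16655 = 2·8065 + 525; 8065 = 15·525 + 190; 525 = 2·190 + 145; 190 = 1·145 + 45; 145 = 3·45 + 10; 45 = 4·10 + 5; 10 = 2·5 + 0 → gcd = 5
lcm = 157435·99405/gcd = 15649826175/5 = 3129965235

3129965235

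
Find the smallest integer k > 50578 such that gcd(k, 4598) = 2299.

52877

gcd(k, 4598) = 2299 forces 2299 | k; write k = 2299s. Then gcd(2299s, 2299·2) = 2299·gcd(s, 2), so need gcd(s, 2) = 1.
2299s > 50578 gives s ≥ 23. The least s ≥ 23 coprime to 2 is 23, so k = 2299·23 = 52877.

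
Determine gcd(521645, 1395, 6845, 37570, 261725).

5

521645 = 5 · 17² · 19²; 1395 = 3² · 5 · 31; 6845 = 5 · 37²; 37570 = 2 · 5 · 13 · 17²; 261725 = 5² · 19² · 29
gcd takes min exponent of each prime: 5 = 5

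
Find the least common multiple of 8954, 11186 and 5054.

18078779642

8954 = 2 · 11² · 37; 11186 = 2 · 7 · 17 · 47; 5054 = 2 · 7 · 19²
lcm takes max exponent of each prime: 2 · 7 · 11² · 17 · 19² · 37 · 47 = 18078779642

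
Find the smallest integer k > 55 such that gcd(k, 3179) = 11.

66

gcd(k, 3179) = 11 forces 11 | k; write k = 11s. Then gcd(11s, 11·289) = 11·gcd(s, 289), so need gcd(s, 289) = 1.
11s > 55 gives s ≥ 6. The least s ≥ 6 coprime to 289 is 6, so k = 11·6 = 66.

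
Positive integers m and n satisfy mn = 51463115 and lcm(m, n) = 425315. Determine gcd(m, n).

gcd·lcm = product, so gcd = 51463115/425315 = 121.

121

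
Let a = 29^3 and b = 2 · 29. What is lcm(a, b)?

max exponent per prime: 2 · 29^3 = 48778

48778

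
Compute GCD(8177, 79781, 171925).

8177 = 13 · 17 · 37; 79781 = 13 · 17 · 19²; 171925 = 5² · 13 · 23²
gcd takes min exponent of each prime: 13 = 13

13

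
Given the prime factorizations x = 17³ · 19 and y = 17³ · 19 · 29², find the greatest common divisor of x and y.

93347

min exponent per shared prime: 17³ · 19 = 93347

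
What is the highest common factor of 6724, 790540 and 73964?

4

gcd(6724, 790540): 790540 = 117·6724 + 3832; 6724 = 1·3832 + 2892; 3832 = 1·2892 + 940; 2892 = 3·940 + 72; 940 = 13·72 + 4; 72 = 18·4 + 0 → 4
gcd(4, 73964): 73964 = 18491·4 + 0 → 4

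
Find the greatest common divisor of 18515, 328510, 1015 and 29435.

35

gcd(18515, 328510): 328510 = 17·18515 + 13755; 18515 = 1·13755 + 4760; 13755 = 2·4760 + 4235; 4760 = 1·4235 + 525; 4235 = 8·525 + 35; 525 = 15·35 + 0 → 35
gcd(35, 1015): 1015 = 29·35 + 0 → 35
gcd(35, 29435): 29435 = 841·35 + 0 → 35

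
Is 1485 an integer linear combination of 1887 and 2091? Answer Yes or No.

No

gcd(1887, 2091): 2091 = 1·1887 + 204; 1887 = 9·204 + 51; 204 = 4·51 + 0 → 51
51 does not divide 1485, so a solution does not exist.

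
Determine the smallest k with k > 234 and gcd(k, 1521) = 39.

273

1521 = 39·39. Any k with gcd(k, 1521) = 39 is a multiple of 39, say 39s, with s coprime to 39.
Need s > 234/39, so s ≥ 7. First s ≥ 7 with gcd(s, 39) = 1 is s = 7. Thus k = 39·7 = 273.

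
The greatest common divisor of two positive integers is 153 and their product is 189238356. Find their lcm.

Since gcd(u,v)·lcm(u,v) = uv, lcm = 189238356/153 = 1236852.

1236852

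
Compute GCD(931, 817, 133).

gcd(931, 817): 931 = 1·817 + 114; 817 = 7·114 + 19; 114 = 6·19 + 0 → 19
gcd(19, 133): 133 = 7·19 + 0 → 19

19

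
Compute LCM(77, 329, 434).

224378

77 = 7 · 11; 329 = 7 · 47; 434 = 2 · 7 · 31
lcm takes max exponent of each prime: 2 · 7 · 11 · 31 · 47 = 224378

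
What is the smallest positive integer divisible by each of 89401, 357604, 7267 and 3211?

lcm(89401, 357604) = 89401·357604/gcd = 31970155204/89401 = 357604
lcm(357604, 7267) = 357604·7267/gcd = 2598708268/169 = 15376972
lcm(15376972, 3211) = 15376972·3211/gcd = 49375457092/169 = 292162468

292162468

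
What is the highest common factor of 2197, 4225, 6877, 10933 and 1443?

13

gcd(2197, 4225): 4225 = 1·2197 + 2028; 2197 = 1·2028 + 169; 2028 = 12·169 + 0 → 169
gcd(169, 6877): 6877 = 40·169 + 117; 169 = 1·117 + 52; 117 = 2·52 + 13; 52 = 4·13 + 0 → 13
gcd(13, 10933): 10933 = 841·13 + 0 → 13
gcd(13, 1443): 1443 = 111·13 + 0 → 13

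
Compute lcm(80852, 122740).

145937860

gcd first: 122740 = 1·80852 + 41888; 80852 = 1·41888 + 38964; 41888 = 1·38964 + 2924; 38964 = 13·2924 + 952; 2924 = 3·952 + 68; 952 = 14·68 + 0 → gcd = 68
lcm = 80852·122740/gcd = 9923774480/68 = 145937860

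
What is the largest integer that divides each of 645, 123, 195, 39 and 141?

645 = 3 · 5 · 43; 123 = 3 · 41; 195 = 3 · 5 · 13; 39 = 3 · 13; 141 = 3 · 47
gcd takes min exponent of each prime: 3 = 3

3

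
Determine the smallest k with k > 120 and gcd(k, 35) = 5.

Multiples of 5 above 120: 5·25, 5·26, … . Need the cofactor coprime to 35/5 = 7.
Checking s = 25, 26, … the first with gcd(s, 7) = 1 is s = 25, giving 125.

125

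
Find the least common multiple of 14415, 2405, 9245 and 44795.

3705053445015

14415 = 3 · 5 · 31²; 2405 = 5 · 13 · 37; 9245 = 5 · 43²; 44795 = 5 · 17² · 31
lcm takes max exponent of each prime: 3 · 5 · 13 · 17² · 31² · 37 · 43² = 3705053445015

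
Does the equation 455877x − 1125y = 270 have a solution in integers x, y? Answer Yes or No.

gcd(455877, 1125): 455877 = 405·1125 + 252; 1125 = 4·252 + 117; 252 = 2·117 + 18; 117 = 6·18 + 9; 18 = 2·9 + 0 → 9
9 divides 270, so a solution exists.

Yes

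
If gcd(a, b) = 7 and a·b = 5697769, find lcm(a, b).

813967

gcd·lcm = product, so lcm = 5697769/7 = 813967.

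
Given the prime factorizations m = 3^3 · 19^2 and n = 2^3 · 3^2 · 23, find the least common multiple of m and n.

max exponent per prime: 2^3 · 3^3 · 19^2 · 23 = 1793448

1793448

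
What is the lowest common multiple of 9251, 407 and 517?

lcm(9251, 407) = 9251·407/gcd = 3765157/11 = 342287
lcm(342287, 517) = 342287·517/gcd = 176962379/11 = 16087489

16087489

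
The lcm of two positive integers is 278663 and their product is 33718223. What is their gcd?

From gcd × lcm = mn: gcd = 33718223 / 278663 = 121.

121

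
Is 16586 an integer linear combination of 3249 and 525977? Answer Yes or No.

By Bézout, 3249u + 525977v = 16586 has integer solutions iff gcd(3249, 525977) | 16586.
Euclid: 525977 = 161·3249 + 2888; 3249 = 1·2888 + 361; 2888 = 8·361 + 0. gcd = 361; 16586 mod 361 = 341. No.

No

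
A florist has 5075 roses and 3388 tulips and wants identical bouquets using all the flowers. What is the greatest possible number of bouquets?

7

5075 = 5² · 7 · 29
3388 = 2² · 7 · 11²
Common: 7 = 7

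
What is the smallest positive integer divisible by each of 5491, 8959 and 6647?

lcm(5491, 8959) = 5491·8959/gcd = 49193869/289 = 170221
lcm(170221, 6647) = 170221·6647/gcd = 1131458987/289 = 3915083

3915083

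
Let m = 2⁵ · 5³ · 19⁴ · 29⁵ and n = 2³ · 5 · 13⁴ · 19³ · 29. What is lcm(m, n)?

max exponent per prime: 2⁵ · 5³ · 13⁴ · 19⁴ · 29⁵ = 305378033328020276000

305378033328020276000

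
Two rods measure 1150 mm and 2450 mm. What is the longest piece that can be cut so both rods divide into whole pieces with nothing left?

50

Euclid: 2450 = 2·1150 + 150; 1150 = 7·150 + 100; 150 = 1·100 + 50; 100 = 2·50 + 0. Last nonzero remainder: 50.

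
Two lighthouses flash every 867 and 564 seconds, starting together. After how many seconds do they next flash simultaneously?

867 = 3 · 17²; 564 = 2² · 3 · 47
max exponents: 2² · 3 · 17² · 47 = 162996

162996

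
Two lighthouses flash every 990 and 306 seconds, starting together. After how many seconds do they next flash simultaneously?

16830

990 = 2 · 3² · 5 · 11; 306 = 2 · 3² · 17
max exponents: 2 · 3² · 5 · 11 · 17 = 16830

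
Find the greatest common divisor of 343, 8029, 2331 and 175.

7

343 = 7³; 8029 = 7 · 31 · 37; 2331 = 3² · 7 · 37; 175 = 5² · 7
gcd takes min exponent of each prime: 7 = 7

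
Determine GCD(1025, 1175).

1025 = 5² · 41
1175 = 5² · 47
Common: 5² = 25

25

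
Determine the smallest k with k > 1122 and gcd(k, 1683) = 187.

1309

1683 = 187·9. Any k with gcd(k, 1683) = 187 is a multiple of 187, say 187s, with s coprime to 9.
Need s > 1122/187, so s ≥ 7. First s ≥ 7 with gcd(s, 9) = 1 is s = 7. Thus k = 187·7 = 1309.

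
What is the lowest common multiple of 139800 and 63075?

117571800

gcd first: 139800 = 2·63075 + 13650; 63075 = 4·13650 + 8475; 13650 = 1·8475 + 5175; 8475 = 1·5175 + 3300; 5175 = 1·3300 + 1875; 3300 = 1·1875 + 1425; 1875 = 1·1425 + 450; 1425 = 3·450 + 75; 450 = 6·75 + 0 → gcd = 75
lcm = 139800·63075/gcd = 8817885000/75 = 117571800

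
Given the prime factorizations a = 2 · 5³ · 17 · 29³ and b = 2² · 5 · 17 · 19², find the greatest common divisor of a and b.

170

min exponent per shared prime: 2 · 5 · 17 = 170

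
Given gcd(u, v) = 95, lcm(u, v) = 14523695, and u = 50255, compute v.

27455

u·v = gcd·lcm = 95·14523695 = 1379751025, so v = 1379751025/50255 = 27455.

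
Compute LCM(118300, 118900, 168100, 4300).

118300 = 2² · 5² · 7 · 13²; 118900 = 2² · 5² · 29 · 41; 168100 = 2² · 5² · 41²; 4300 = 2² · 5² · 43
lcm takes max exponent of each prime: 2² · 5² · 7 · 13² · 29 · 41² · 43 = 247981288100

247981288100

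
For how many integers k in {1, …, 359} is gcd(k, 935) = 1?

935 = 5·11·17. Inclusion–exclusion on these primes:
359 − ⌊359/5⌋ − ⌊359/11⌋ − ⌊359/17⌋ + ⌊359/55⌋ + ⌊359/85⌋ + ⌊359/187⌋ − ⌊359/935⌋ = 246

246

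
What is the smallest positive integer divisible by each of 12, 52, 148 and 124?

178932

12 = 2² · 3; 52 = 2² · 13; 148 = 2² · 37; 124 = 2² · 31
lcm takes max exponent of each prime: 2² · 3 · 13 · 31 · 37 = 178932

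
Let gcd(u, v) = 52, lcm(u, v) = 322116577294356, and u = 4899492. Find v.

Using uv = gcd(u,v)·lcm(u,v) = 52·322116577294356 = 16750062019306512, we get v = 16750062019306512/4899492 = 3418734436.

3418734436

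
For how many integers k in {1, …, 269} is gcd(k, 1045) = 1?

1045 = 5·11·19. Inclusion–exclusion on these primes:
269 − ⌊269/5⌋ − ⌊269/11⌋ − ⌊269/19⌋ + ⌊269/55⌋ + ⌊269/95⌋ + ⌊269/209⌋ − ⌊269/1045⌋ = 185

185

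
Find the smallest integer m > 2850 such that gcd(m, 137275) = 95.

2945

Multiples of 95 above 2850: 95·31, 95·32, … . Need the cofactor coprime to 137275/95 = 1445.
Checking s = 31, 32, … the first with gcd(s, 1445) = 1 is s = 31, giving 2945.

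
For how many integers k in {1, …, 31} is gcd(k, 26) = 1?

26 = 2·13. Inclusion–exclusion on these primes:
31 − ⌊31/2⌋ − ⌊31/13⌋ + ⌊31/26⌋ = 15

15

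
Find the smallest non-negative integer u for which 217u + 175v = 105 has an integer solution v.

Euclid: 217 = 1·175 + 42; 175 = 4·42 + 7; 42 = 6·7 + 0 → gcd = 7; 105 = 7·15.
Back-substitution yields 217·(-4) + 175·(5) = 7, so one solution is u = -4·15 = -60, v = 5·15 = 75.
Solutions in u differ by 175/7 = 25; the one in [0, 25) is -60 mod 25 = 15.

15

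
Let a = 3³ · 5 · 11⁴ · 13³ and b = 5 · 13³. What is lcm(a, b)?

4342447395

max exponent per prime: 3³ · 5 · 11⁴ · 13³ = 4342447395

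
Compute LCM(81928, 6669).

28756728

gcd first: 81928 = 12·6669 + 1900; 6669 = 3·1900 + 969; 1900 = 1·969 + 931; 969 = 1·931 + 38; 931 = 24·38 + 19; 38 = 2·19 + 0 → gcd = 19
lcm = 81928·6669/gcd = 546377832/19 = 28756728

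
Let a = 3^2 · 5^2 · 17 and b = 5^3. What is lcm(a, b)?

19125

max exponent per prime: 3^2 · 5^3 · 17 = 19125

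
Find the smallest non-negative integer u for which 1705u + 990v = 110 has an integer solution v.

Euclid: 1705 = 1·990 + 715; 990 = 1·715 + 275; 715 = 2·275 + 165; 275 = 1·165 + 110; 165 = 1·110 + 55; 110 = 2·55 + 0 → gcd = 55; 110 = 55·2.
Back-substitution yields 1705·(7) + 990·(-12) = 55, so one solution is u = 7·2 = 14, v = -12·2 = -24.
Solutions in u differ by 990/55 = 18; the one in [0, 18) is 14 mod 18 = 14.

14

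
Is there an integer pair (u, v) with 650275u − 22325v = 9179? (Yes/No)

No

By Bézout, 650275u − 22325v = 9179 has integer solutions iff gcd(650275, 22325) | 9179.
Euclid: 650275 = 29·22325 + 2850; 22325 = 7·2850 + 2375; 2850 = 1·2375 + 475; 2375 = 5·475 + 0. gcd = 475; 9179 mod 475 = 154. No.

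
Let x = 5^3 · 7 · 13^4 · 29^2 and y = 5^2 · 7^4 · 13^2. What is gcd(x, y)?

min exponent per shared prime: 5^2 · 7 · 13^2 = 29575

29575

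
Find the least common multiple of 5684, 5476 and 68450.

5684 = 2² · 7² · 29; 5476 = 2² · 37²; 68450 = 2 · 5² · 37²
lcm takes max exponent of each prime: 2² · 5² · 7² · 29 · 37² = 194534900

194534900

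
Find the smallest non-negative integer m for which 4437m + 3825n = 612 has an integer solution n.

1

Reduce mod 3825: 4437m ≡ 612 (mod 3825). With g = gcd(4437, 3825) = 153 dividing 612, divide through: 29m ≡ 4 (mod 25).
Since gcd(29, 25) = 1, m ≡ 4·(29)⁻¹ ≡ 1 (mod 25). Smallest non-negative: 1.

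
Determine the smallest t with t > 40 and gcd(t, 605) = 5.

45

605 = 5·121. Any t with gcd(t, 605) = 5 is a multiple of 5, say 5s, with s coprime to 121.
Need s > 40/5, so s ≥ 9. First s ≥ 9 with gcd(s, 121) = 1 is s = 9. Thus t = 5·9 = 45.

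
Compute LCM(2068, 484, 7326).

7575084

2068 = 2² · 11 · 47; 484 = 2² · 11²; 7326 = 2 · 3² · 11 · 37
lcm takes max exponent of each prime: 2² · 3² · 11² · 37 · 47 = 7575084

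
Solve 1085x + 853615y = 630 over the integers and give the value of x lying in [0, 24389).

Reduce mod 853615: 1085x ≡ 630 (mod 853615). With g = gcd(1085, 853615) = 35 dividing 630, divide through: 31x ≡ 18 (mod 24389).
Since gcd(31, 24389) = 1, x ≡ 18·(31)⁻¹ ≡ 7868 (mod 24389). Smallest non-negative: 7868.

7868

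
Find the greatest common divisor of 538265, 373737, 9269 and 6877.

gcd(538265, 373737): 538265 = 1·373737 + 164528; 373737 = 2·164528 + 44681; 164528 = 3·44681 + 30485; 44681 = 1·30485 + 14196; 30485 = 2·14196 + 2093; 14196 = 6·2093 + 1638; 2093 = 1·1638 + 455; 1638 = 3·455 + 273; 455 = 1·273 + 182; 273 = 1·182 + 91; 182 = 2·91 + 0 → 91
gcd(91, 9269): 9269 = 101·91 + 78; 91 = 1·78 + 13; 78 = 6·13 + 0 → 13
gcd(13, 6877): 6877 = 529·13 + 0 → 13

13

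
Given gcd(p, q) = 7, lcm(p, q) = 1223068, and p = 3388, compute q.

2527

Using pq = gcd(p,q)·lcm(p,q) = 7·1223068 = 8561476, we get q = 8561476/3388 = 2527.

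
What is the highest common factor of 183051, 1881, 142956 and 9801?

99

gcd(183051, 1881): 183051 = 97·1881 + 594; 1881 = 3·594 + 99; 594 = 6·99 + 0 → 99
gcd(99, 142956): 142956 = 1444·99 + 0 → 99
gcd(99, 9801): 9801 = 99·99 + 0 → 99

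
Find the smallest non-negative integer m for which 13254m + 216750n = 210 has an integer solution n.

Reduce mod 216750: 13254m ≡ 210 (mod 216750). With g = gcd(13254, 216750) = 6 dividing 210, divide through: 2209m ≡ 35 (mod 36125).
Since gcd(2209, 36125) = 1, m ≡ 35·(2209)⁻¹ ≡ 30990 (mod 36125). Smallest non-negative: 30990.

30990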